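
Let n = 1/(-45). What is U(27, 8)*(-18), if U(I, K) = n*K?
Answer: 16/5 ≈ 3.2000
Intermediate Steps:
n = -1/45 ≈ -0.022222
U(I, K) = -K/45
U(27, 8)*(-18) = -1/45*8*(-18) = -8/45*(-18) = 16/5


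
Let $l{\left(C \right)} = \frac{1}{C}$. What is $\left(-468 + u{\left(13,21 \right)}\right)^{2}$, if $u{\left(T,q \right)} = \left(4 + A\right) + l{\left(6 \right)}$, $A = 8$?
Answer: $\frac{7480225}{36} \approx 2.0778 \cdot 10^{5}$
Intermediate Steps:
$u{\left(T,q \right)} = \frac{73}{6}$ ($u{\left(T,q \right)} = \left(4 + 8\right) + \frac{1}{6} = 12 + \frac{1}{6} = \frac{73}{6}$)
$\left(-468 + u{\left(13,21 \right)}\right)^{2} = \left(-468 + \frac{73}{6}\right)^{2} = \left(- \frac{2735}{6}\right)^{2} = \frac{7480225}{36}$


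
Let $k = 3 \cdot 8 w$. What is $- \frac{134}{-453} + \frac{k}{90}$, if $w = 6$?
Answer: $\frac{4294}{2265} \approx 1.8958$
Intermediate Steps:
$k = 144$ ($k = 3 \cdot 8 \cdot 6 = 24 \cdot 6 = 144$)
$- \frac{134}{-453} + \frac{k}{90} = - \frac{134}{-453} + \frac{144}{90} = \left(-134\right) \left(- \frac{1}{453}\right) + 144 \cdot \frac{1}{90} = \frac{134}{453} + \frac{8}{5} = \frac{4294}{2265}$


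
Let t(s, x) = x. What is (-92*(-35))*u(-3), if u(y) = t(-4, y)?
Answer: -9660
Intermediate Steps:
u(y) = y
(-92*(-35))*u(-3) = -92*(-35)*(-3) = 3220*(-3) = -9660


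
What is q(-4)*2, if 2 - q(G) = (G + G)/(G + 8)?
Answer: 8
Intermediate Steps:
q(G) = 2 - 2*G/(8 + G) (q(G) = 2 - (G + G)/(G + 8) = 2 - 2*G/(8 + G))
q(-4)*2 = (16/(8 - 4))*2 = (16/4)*2 = (16*(1/4))*2 = 4*2 = 8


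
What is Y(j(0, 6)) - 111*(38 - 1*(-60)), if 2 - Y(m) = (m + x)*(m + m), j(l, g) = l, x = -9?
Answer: -10876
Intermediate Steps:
Y(m) = 2 - 2*m*(-9 + m) (Y(m) = 2 - (m - 9)*(m + m) = 2 - (-9 + m)*2*m = 2 - 2*m*(-9 + m))
Y(j(0, 6)) - 111*(38 - 1*(-60)) = (2 - 2*0² + 18*0) - 111*(38 - 1*(-60)) = (2 - 2*0 + 0) - 111*(38 + 60) = (2 + 0 + 0) - 111*98 = 2 - 10878 = -10876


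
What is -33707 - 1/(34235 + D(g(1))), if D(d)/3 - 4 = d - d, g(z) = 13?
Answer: -1154363630/34247 ≈ -33707.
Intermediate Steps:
D(d) = 12 (D(d) = 12 + 3*(d - d) = 12 + 3*0 = 12 + 0 = 12)
-33707 - 1/(34235 + D(g(1))) = -33707 - 1/(34235 + 12) = -33707 - 1/34247 = -1154363630/34247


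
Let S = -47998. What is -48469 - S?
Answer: -471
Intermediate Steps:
-48469 - S = -48469 - 1*(-47998) = -48469 + 47998 = -471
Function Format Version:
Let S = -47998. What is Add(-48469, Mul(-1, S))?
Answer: -471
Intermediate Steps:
Add(-48469, Mul(-1, S)) = Add(-48469, Mul(-1, -47998)) = Add(-48469, 47998) = -471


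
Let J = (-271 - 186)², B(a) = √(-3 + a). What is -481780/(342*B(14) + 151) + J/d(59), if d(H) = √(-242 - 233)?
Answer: 72748780/1263803 - 164768760*√11/1263803 - 208849*I*√19/95 ≈ -374.84 - 9582.7*I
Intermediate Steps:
J = 208849 (J = (-457)² = 208849)
d(H) = 5*I*√19 (d(H) = √(-475) = 5*I*√19)
-481780/(342*B(14) + 151) + J/d(59) = -481780/(342*√(-3 + 14) + 151) + 208849/((5*I*√19)) = -481780/(342*√11 + 151) + 208849*(-I*√19/95) = -481780/(151 + 342*√11) - 208849*I*√19/95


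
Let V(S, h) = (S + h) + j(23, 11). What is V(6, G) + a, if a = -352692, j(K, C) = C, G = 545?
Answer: -352130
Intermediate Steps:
V(S, h) = 11 + S + h (V(S, h) = (S + h) + 11 = 11 + S + h)
V(6, G) + a = (11 + 6 + 545) - 352692 = 562 - 352692 = -352130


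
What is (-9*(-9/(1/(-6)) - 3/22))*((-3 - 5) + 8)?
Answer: 0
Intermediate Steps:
(-9*(-9/(1/(-6)) - 3/22))*((-3 - 5) + 8) = (-9*(-9/(-⅙) - 3*1/22))*(-8 + 8) = -9*(-9*(-6) - 3/22)*0 = -9*(54 - 3/22)*0 = -9*1185/22*0 = -10665/22*0 = 0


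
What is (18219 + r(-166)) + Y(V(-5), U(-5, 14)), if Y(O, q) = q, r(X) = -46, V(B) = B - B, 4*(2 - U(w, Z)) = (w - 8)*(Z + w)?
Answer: 72817/4 ≈ 18204.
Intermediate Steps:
U(w, Z) = 2 - (-8 + w)*(Z + w)/4 (U(w, Z) = 2 - (w - 8)*(Z + w)/4 = 2 - (-8 + w)*(Z + w)/4)
V(B) = 0
(18219 + r(-166)) + Y(V(-5), U(-5, 14)) = (18219 - 46) + (2 + 2*14 + 2*(-5) - ¼*(-5)² - ¼*14*(-5)) = 18173 + (2 + 28 - 10 - ¼*25 + 35/2) = 18173 + (2 + 28 - 10 - 25/4 + 35/2) = 18173 + 125/4 = 72817/4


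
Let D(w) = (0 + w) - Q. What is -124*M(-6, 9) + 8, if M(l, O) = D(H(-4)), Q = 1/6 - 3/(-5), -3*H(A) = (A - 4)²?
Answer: 13742/5 ≈ 2748.4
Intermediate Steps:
H(A) = -(-4 + A)²/3 (H(A) = -(A - 4)²/3 = -(-4 + A)²/3)
Q = 23/30 (Q = 1*(⅙) - 3*(-⅕) = ⅙ + ⅗ = 23/30 ≈ 0.76667)
D(w) = -23/30 + w (D(w) = (0 + w) - 1*23/30 = w - 23/30 = -23/30 + w)
M(l, O) = -221/10 (M(l, O) = -23/30 - (-4 - 4)²/3 = -23/30 - ⅓*(-8)² = -23/30 - ⅓*64 = -23/30 - 64/3 = -221/10)
-124*M(-6, 9) + 8 = -124*(-221/10) + 8 = 13702/5 + 8 = 13742/5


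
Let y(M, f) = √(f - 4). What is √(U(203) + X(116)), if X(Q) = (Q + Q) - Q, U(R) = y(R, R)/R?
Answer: √(4780244 + 203*√199)/203 ≈ 10.774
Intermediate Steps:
y(M, f) = √(-4 + f)
U(R) = √(-4 + R)/R
X(Q) = Q (X(Q) = 2*Q - Q = Q)
√(U(203) + X(116)) = √(√(-4 + 203)/203 + 116) = √(√199/203 + 116) = √(116 + √199/203)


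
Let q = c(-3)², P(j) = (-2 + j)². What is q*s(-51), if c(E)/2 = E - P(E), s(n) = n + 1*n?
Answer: -319872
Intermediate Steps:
s(n) = 2*n (s(n) = n + n = 2*n)
c(E) = -2*(-2 + E)² + 2*E (c(E) = 2*(E - (-2 + E)²) = -2*(-2 + E)² + 2*E)
q = 3136 (q = (-2*(-2 - 3)² + 2*(-3))² = (-2*(-5)² - 6)² = (-2*25 - 6)² = (-50 - 6)² = (-56)² = 3136)
q*s(-51) = 3136*(2*(-51)) = 3136*(-102) = -319872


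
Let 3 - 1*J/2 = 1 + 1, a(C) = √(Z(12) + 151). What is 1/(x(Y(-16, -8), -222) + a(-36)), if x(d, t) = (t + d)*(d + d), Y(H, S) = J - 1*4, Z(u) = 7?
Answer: 448/401329 - √158/802658 ≈ 0.0011006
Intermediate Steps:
a(C) = √158 (a(C) = √(7 + 151) = √158)
J = 2 (J = 6 - 2*(1 + 1) = 6 - 2*2 = 6 - 4 = 2)
Y(H, S) = -2 (Y(H, S) = 2 - 1*4 = 2 - 4 = -2)
x(d, t) = 2*d*(d + t) (x(d, t) = (d + t)*(2*d) = 2*d*(d + t))
1/(x(Y(-16, -8), -222) + a(-36)) = 1/(2*(-2)*(-2 - 222) + √158) = 1/(2*(-2)*(-224) + √158) = 1/(896 + √158)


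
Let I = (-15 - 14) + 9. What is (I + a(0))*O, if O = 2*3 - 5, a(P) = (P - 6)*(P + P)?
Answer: -20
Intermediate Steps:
I = -20 (I = -29 + 9 = -20)
a(P) = 2*P*(-6 + P) (a(P) = (-6 + P)*(2*P) = 2*P*(-6 + P))
O = 1 (O = 6 - 5 = 1)
(I + a(0))*O = (-20 + 2*0*(-6 + 0))*1 = (-20 + 2*0*(-6))*1 = (-20 + 0)*1 = -20*1 = -20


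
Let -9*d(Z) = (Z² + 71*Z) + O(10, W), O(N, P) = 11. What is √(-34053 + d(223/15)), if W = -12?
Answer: 4*I*√4327939/45 ≈ 184.92*I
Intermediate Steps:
d(Z) = -11/9 - 71*Z/9 - Z²/9 (d(Z) = -((Z² + 71*Z) + 11)/9 = -(11 + Z² + 71*Z)/9 = -11/9 - 71*Z/9 - Z²/9)
√(-34053 + d(223/15)) = √(-34053 + (-11/9 - 15833/(9*15) - (223/15)²/9)) = √(-34053 + (-11/9 - 15833/(9*15) - (223*(1/15))²/9)) = √(-34053 + (-11/9 - 71/9*223/15 - (223/15)²/9)) = √(-34053 + (-11/9 - 15833/135 - ⅑*49729/225)) = √(-34053 + (-11/9 - 15833/135 - 49729/2025)) = √(-34053 - 289699/2025) = √(-69247024/2025) = 4*I*√4327939/45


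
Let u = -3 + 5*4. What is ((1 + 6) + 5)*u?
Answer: 204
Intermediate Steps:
u = 17 (u = -3 + 20 = 17)
((1 + 6) + 5)*u = ((1 + 6) + 5)*17 = (7 + 5)*17 = 12*17 = 204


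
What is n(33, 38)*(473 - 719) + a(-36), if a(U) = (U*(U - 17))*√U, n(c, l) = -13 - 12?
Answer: 6150 + 11448*I ≈ 6150.0 + 11448.0*I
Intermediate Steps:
n(c, l) = -25
a(U) = U^(3/2)*(-17 + U) (a(U) = (U*(-17 + U))*√U = U^(3/2)*(-17 + U))
n(33, 38)*(473 - 719) + a(-36) = -25*(473 - 719) + (-36)^(3/2)*(-17 - 36) = -25*(-246) - 216*I*(-53) = 6150 + 11448*I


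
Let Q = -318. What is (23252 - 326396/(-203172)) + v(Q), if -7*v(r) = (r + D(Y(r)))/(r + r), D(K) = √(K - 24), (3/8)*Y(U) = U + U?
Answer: 16535635297/711102 + I*√430/2226 ≈ 23254.0 + 0.0093156*I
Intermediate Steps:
Y(U) = 16*U/3 (Y(U) = 8*(U + U)/3 = 8*(2*U)/3 = 16*U/3)
D(K) = √(-24 + K)
v(r) = -(r + √(-24 + 16*r/3))/(14*r) (v(r) = -(r + √(-24 + 16*r/3))/(7*(r + r)) = -(r + √(-24 + 16*r/3))/(7*(2*r)) = -(r + √(-24 + 16*r/3))*1/(2*r)/7 = -(r + √(-24 + 16*r/3))/(14*r))
(23252 - 326396/(-203172)) + v(Q) = (23252 - 326396/(-203172)) + (-1/14*(-318) - √(-54 + 12*(-318))/21)/(-318) = (23252 - 326396*(-1/203172)) - (159/7 - √(-54 - 3816)/21)/318 = (23252 + 81599/50793) - (159/7 - I*√430/7)/318 = 1181120435/50793 - (159/7 - I*√430/7)/318 = 1181120435/50793 + (-1/14 + I*√430/2226) = 16535635297/711102 + I*√430/2226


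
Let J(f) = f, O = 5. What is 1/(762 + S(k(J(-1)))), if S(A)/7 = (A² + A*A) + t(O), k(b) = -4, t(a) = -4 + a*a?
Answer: 1/1133 ≈ 0.00088261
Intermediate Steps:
t(a) = -4 + a²
S(A) = 147 + 14*A² (S(A) = 7*((A² + A*A) + (-4 + 5²)) = 7*((A² + A²) + (-4 + 25)) = 7*(2*A² + 21) = 7*(21 + 2*A²) = 147 + 14*A²)
1/(762 + S(k(J(-1)))) = 1/(762 + (147 + 14*(-4)²)) = 1/(762 + (147 + 14*16)) = 1/(762 + (147 + 224)) = 1/(762 + 371) = 1/1133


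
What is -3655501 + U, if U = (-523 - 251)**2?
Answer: -3056425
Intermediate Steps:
U = 599076 (U = (-774)**2 = 599076)
-3655501 + U = -3655501 + 599076 = -3056425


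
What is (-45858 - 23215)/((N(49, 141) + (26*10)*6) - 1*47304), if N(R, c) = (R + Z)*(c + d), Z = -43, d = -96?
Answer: 69073/45474 ≈ 1.5190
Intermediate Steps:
N(R, c) = (-96 + c)*(-43 + R) (N(R, c) = (R - 43)*(c - 96) = (-43 + R)*(-96 + c) = (-96 + c)*(-43 + R))
(-45858 - 23215)/((N(49, 141) + (26*10)*6) - 1*47304) = (-45858 - 23215)/(((4128 - 96*49 - 43*141 + 49*141) + (26*10)*6) - 1*47304) = -69073/(((4128 - 4704 - 6063 + 6909) + 260*6) - 47304) = -69073/((270 + 1560) - 47304) = -69073/(1830 - 47304) = -69073/(-45474) = -69073*(-1/45474) = 69073/45474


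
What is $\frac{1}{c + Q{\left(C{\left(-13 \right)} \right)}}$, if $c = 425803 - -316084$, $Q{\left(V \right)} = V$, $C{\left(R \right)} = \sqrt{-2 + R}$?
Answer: $\frac{741887}{550396320784} - \frac{i \sqrt{15}}{550396320784} \approx 1.3479 \cdot 10^{-6} - 7.0367 \cdot 10^{-12} i$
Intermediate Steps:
$c = 741887$ ($c = 425803 + 316084 = 741887$)
$\frac{1}{c + Q{\left(C{\left(-13 \right)} \right)}} = \frac{1}{741887 + \sqrt{-2 - 13}} = \frac{1}{741887 + \sqrt{-15}} = \frac{1}{741887 + i \sqrt{15}}$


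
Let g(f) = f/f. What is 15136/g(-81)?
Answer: 15136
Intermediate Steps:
g(f) = 1
15136/g(-81) = 15136/1 = 15136*1 = 15136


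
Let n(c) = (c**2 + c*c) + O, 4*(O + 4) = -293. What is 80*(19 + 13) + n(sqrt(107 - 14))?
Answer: 10675/4 ≈ 2668.8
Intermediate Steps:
O = -309/4 (O = -4 + (1/4)*(-293) = -4 - 293/4 = -309/4 ≈ -77.250)
n(c) = -309/4 + 2*c**2 (n(c) = (c**2 + c*c) - 309/4 = (c**2 + c**2) - 309/4 = 2*c**2 - 309/4 = -309/4 + 2*c**2)
80*(19 + 13) + n(sqrt(107 - 14)) = 80*(19 + 13) + (-309/4 + 2*(sqrt(107 - 14))**2) = 80*32 + (-309/4 + 2*(sqrt(93))**2) = 2560 + (-309/4 + 2*93) = 2560 + (-309/4 + 186) = 2560 + 435/4 = 10675/4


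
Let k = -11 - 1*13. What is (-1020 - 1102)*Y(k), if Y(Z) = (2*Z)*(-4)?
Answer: -407424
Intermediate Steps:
k = -24 (k = -11 - 13 = -24)
Y(Z) = -8*Z
(-1020 - 1102)*Y(k) = (-1020 - 1102)*(-8*(-24)) = -2122*192 = -407424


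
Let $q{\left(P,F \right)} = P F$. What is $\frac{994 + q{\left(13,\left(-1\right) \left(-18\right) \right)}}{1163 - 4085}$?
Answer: $- \frac{614}{1461} \approx -0.42026$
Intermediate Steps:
$q{\left(P,F \right)} = F P$
$\frac{994 + q{\left(13,\left(-1\right) \left(-18\right) \right)}}{1163 - 4085} = \frac{994 + \left(-1\right) \left(-18\right) 13}{1163 - 4085} = \frac{994 + 18 \cdot 13}{-2922} = \left(994 + 234\right) \left(- \frac{1}{2922}\right) = 1228 \left(- \frac{1}{2922}\right) = - \frac{614}{1461}$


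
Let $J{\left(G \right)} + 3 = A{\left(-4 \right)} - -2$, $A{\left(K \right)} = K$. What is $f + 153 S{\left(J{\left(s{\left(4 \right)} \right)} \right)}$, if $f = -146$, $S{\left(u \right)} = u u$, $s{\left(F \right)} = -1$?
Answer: $3679$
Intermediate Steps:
$J{\left(G \right)} = -5$ ($J{\left(G \right)} = -3 - 2 = -5$)
$S{\left(u \right)} = u^{2}$
$f + 153 S{\left(J{\left(s{\left(4 \right)} \right)} \right)} = -146 + 153 \left(-5\right)^{2} = -146 + 153 \cdot 25 = -146 + 3825 = 3679$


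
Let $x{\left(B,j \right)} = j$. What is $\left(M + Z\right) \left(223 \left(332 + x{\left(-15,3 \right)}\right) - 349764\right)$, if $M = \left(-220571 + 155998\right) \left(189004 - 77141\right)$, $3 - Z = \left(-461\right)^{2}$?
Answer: $1986900243654003$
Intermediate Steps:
$Z = -212518$ ($Z = 3 - \left(-461\right)^{2} = 3 - 212521 = -212518$)
$M = -7223329499$ ($M = \left(-64573\right) 111863 = -7223329499$)
$\left(M + Z\right) \left(223 \left(332 + x{\left(-15,3 \right)}\right) - 349764\right) = \left(-7223329499 - 212518\right) \left(223 \left(332 + 3\right) - 349764\right) = - 7223542017 \left(223 \cdot 335 - 349764\right) = - 7223542017 \left(74705 - 349764\right) = \left(-7223542017\right) \left(-275059\right) = 1986900243654003$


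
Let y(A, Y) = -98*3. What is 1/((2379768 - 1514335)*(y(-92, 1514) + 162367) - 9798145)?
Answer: 1/140253524464 ≈ 7.1299e-12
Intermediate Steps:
y(A, Y) = -294
1/((2379768 - 1514335)*(y(-92, 1514) + 162367) - 9798145) = 1/((2379768 - 1514335)*(-294 + 162367) - 9798145) = 1/(865433*162073 - 9798145) = 1/(140263322609 - 9798145) = 1/140253524464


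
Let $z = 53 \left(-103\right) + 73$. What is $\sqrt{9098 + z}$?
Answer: $8 \sqrt{58} \approx 60.926$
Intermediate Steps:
$z = -5386$ ($z = -5459 + 73 = -5386$)
$\sqrt{9098 + z} = \sqrt{9098 - 5386} = \sqrt{3712} = 8 \sqrt{58}$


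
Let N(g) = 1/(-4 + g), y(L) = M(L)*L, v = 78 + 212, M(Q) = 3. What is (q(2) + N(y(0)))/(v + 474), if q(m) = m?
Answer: 7/3056 ≈ 0.0022906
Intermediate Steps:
v = 290
y(L) = 3*L
(q(2) + N(y(0)))/(v + 474) = (2 + 1/(-4 + 3*0))/(290 + 474) = (2 + 1/(-4 + 0))/764 = (2 + 1/(-4))*(1/764) = (2 - ¼)*(1/764) = (7/4)*(1/764) = 7/3056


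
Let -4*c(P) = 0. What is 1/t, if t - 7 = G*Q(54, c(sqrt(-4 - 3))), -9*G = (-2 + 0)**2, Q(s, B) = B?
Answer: 1/7 ≈ 0.14286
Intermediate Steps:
c(P) = 0 (c(P) = -1/4*0 = 0)
G = -4/9 (G = -(-2 + 0)**2/9 = -1/9*(-2)**2 = -1/9*4 = -4/9 ≈ -0.44444)
t = 7 (t = 7 - 4/9*0 = 7 + 0 = 7)
1/t = 1/7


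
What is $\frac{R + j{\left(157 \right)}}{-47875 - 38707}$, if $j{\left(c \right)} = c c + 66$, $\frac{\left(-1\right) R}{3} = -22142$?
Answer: $- \frac{91141}{86582} \approx -1.0527$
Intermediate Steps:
$R = 66426$ ($R = \left(-3\right) \left(-22142\right) = 66426$)
$j{\left(c \right)} = 66 + c^{2}$ ($j{\left(c \right)} = c^{2} + 66 = 66 + c^{2}$)
$\frac{R + j{\left(157 \right)}}{-47875 - 38707} = \frac{66426 + \left(66 + 157^{2}\right)}{-47875 - 38707} = \frac{66426 + \left(66 + 24649\right)}{-86582} = \left(66426 + 24715\right) \left(- \frac{1}{86582}\right) = 91141 \left(- \frac{1}{86582}\right) = - \frac{91141}{86582}$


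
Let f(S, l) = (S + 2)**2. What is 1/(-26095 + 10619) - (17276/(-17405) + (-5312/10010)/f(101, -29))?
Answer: 567850552732095/572099108785204 ≈ 0.99257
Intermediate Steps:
f(S, l) = (2 + S)**2
1/(-26095 + 10619) - (17276/(-17405) + (-5312/10010)/f(101, -29)) = 1/(-26095 + 10619) - (17276/(-17405) + (-5312/10010)/((2 + 101)**2)) = 1/(-15476) - (17276*(-1/17405) + (-5312*1/10010)/(103**2)) = -1/15476 - (-17276/17405 - 2656/5005/10609) = -1/15476 - (-17276/17405 - 2656/5005*1/10609) = -1/15476 - (-17276/17405 - 2656/53098045) = -1/15476 - 1*(-36694722124/36966858929) = -1/15476 + 36694722124/36966858929 = 567850552732095/572099108785204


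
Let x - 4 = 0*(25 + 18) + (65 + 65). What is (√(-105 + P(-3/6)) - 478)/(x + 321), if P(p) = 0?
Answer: -478/455 + I*√105/455 ≈ -1.0505 + 0.022521*I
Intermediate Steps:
x = 134 (x = 4 + (0*(25 + 18) + (65 + 65)) = 4 + (0*43 + 130) = 4 + (0 + 130) = 4 + 130 = 134)
(√(-105 + P(-3/6)) - 478)/(x + 321) = (√(-105 + 0) - 478)/(134 + 321) = (√(-105) - 478)/455 = (I*√105 - 478)*(1/455) = (-478 + I*√105)*(1/455) = -478/455 + I*√105/455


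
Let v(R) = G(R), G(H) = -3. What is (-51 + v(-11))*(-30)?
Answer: 1620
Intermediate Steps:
v(R) = -3
(-51 + v(-11))*(-30) = (-51 - 3)*(-30) = -54*(-30) = 1620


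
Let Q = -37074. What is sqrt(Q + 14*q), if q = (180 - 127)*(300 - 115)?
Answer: 2*sqrt(25049) ≈ 316.54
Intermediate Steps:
q = 9805 (q = 53*185 = 9805)
sqrt(Q + 14*q) = sqrt(-37074 + 14*9805) = sqrt(-37074 + 137270) = sqrt(100196) = 2*sqrt(25049)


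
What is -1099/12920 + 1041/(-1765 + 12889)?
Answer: 102037/11976840 ≈ 0.0085195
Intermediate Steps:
-1099/12920 + 1041/(-1765 + 12889) = -1099*1/12920 + 1041/11124 = -1099/12920 + 1041*(1/11124) = -1099/12920 + 347/3708 = 102037/11976840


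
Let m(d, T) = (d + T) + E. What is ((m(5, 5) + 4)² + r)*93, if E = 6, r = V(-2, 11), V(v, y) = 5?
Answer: 37665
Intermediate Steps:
r = 5
m(d, T) = 6 + T + d (m(d, T) = (d + T) + 6 = (T + d) + 6 = 6 + T + d)
((m(5, 5) + 4)² + r)*93 = (((6 + 5 + 5) + 4)² + 5)*93 = ((16 + 4)² + 5)*93 = (20² + 5)*93 = (400 + 5)*93 = 405*93 = 37665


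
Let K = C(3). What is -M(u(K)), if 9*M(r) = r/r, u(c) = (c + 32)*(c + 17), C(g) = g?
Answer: -⅑ ≈ -0.11111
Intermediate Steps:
K = 3
u(c) = (17 + c)*(32 + c) (u(c) = (32 + c)*(17 + c) = (17 + c)*(32 + c))
M(r) = ⅑ (M(r) = (r/r)/9 = (⅑)*1 = ⅑)
-M(u(K)) = -1*⅑ = -⅑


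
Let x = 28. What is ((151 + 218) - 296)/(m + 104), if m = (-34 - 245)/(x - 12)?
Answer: 1168/1385 ≈ 0.84332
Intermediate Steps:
m = -279/16 (m = (-34 - 245)/(28 - 12) = -279/16 ≈ -17.438)
((151 + 218) - 296)/(m + 104) = ((151 + 218) - 296)/(-279/16 + 104) = (369 - 296)/(1385/16) = 73*(16/1385) = 1168/1385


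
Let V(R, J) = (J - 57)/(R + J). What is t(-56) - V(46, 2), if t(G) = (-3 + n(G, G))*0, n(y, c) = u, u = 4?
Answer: 55/48 ≈ 1.1458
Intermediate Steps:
n(y, c) = 4
V(R, J) = (-57 + J)/(J + R)
t(G) = 0 (t(G) = (-3 + 4)*0 = 1*0 = 0)
t(-56) - V(46, 2) = 0 - (-57 + 2)/(2 + 46) = 0 - (-55)/48 = 0 - 1*(-55/48) = 0 + 55/48 = 55/48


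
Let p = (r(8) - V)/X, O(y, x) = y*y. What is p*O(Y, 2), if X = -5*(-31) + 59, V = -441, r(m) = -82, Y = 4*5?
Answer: 71800/107 ≈ 671.03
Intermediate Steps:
Y = 20
O(y, x) = y²
X = 214 (X = 155 + 59 = 214)
p = 359/214 (p = (-82 - 1*(-441))/214 = (-82 + 441)*(1/214) = 359*(1/214) = 359/214 ≈ 1.6776)
p*O(Y, 2) = (359/214)*20² = (359/214)*400 = 71800/107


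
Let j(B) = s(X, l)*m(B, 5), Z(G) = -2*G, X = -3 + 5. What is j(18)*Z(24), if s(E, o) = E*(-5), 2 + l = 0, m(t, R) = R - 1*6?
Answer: -480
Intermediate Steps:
X = 2
m(t, R) = -6 + R (m(t, R) = R - 6 = -6 + R)
l = -2 (l = -2 + 0 = -2)
s(E, o) = -5*E
j(B) = 10 (j(B) = (-5*2)*(-6 + 5) = -10*(-1) = 10)
j(18)*Z(24) = 10*(-2*24) = 10*(-48) = -480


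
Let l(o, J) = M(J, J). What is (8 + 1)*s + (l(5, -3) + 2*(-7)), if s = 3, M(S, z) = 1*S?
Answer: 10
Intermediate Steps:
M(S, z) = S
l(o, J) = J
(8 + 1)*s + (l(5, -3) + 2*(-7)) = (8 + 1)*3 + (-3 + 2*(-7)) = 9*3 + (-3 - 14) = 27 - 17 = 10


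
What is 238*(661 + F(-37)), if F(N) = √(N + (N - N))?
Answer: 157318 + 238*I*√37 ≈ 1.5732e+5 + 1447.7*I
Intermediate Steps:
F(N) = √N (F(N) = √(N + 0) = √N)
238*(661 + F(-37)) = 238*(661 + √(-37)) = 238*(661 + I*√37) = 157318 + 238*I*√37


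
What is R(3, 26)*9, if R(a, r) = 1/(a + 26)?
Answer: 9/29 ≈ 0.31034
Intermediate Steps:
R(a, r) = 1/(26 + a)
R(3, 26)*9 = 9/(26 + 3) = 9/29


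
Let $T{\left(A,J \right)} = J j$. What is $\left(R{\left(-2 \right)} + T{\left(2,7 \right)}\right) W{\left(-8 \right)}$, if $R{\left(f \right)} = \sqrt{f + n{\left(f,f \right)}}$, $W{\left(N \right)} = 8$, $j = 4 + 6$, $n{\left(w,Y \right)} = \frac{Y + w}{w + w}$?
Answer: $560 + 8 i \approx 560.0 + 8.0 i$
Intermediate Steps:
$n{\left(w,Y \right)} = \frac{Y + w}{2 w}$
$j = 10$
$T{\left(A,J \right)} = 10 J$ ($T{\left(A,J \right)} = J 10 = 10 J$)
$R{\left(f \right)} = \sqrt{1 + f}$ ($R{\left(f \right)} = \sqrt{f + \frac{f + f}{2 f}} = \sqrt{f + \frac{2 f}{2 f}} = \sqrt{f + 1} = \sqrt{1 + f}$)
$\left(R{\left(-2 \right)} + T{\left(2,7 \right)}\right) W{\left(-8 \right)} = \left(\sqrt{1 - 2} + 10 \cdot 7\right) 8 = \left(\sqrt{-1} + 70\right) 8 = \left(i + 70\right) 8 = \left(70 + i\right) 8 = 560 + 8 i$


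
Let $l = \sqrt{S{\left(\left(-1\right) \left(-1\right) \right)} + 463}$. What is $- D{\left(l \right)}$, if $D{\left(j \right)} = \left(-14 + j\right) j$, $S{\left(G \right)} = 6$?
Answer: $-469 + 14 \sqrt{469} \approx -165.81$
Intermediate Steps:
$l = \sqrt{469}$ ($l = \sqrt{6 + 463} = \sqrt{469} \approx 21.656$)
$D{\left(j \right)} = j \left(-14 + j\right)$
$- D{\left(l \right)} = - \sqrt{469} \left(-14 + \sqrt{469}\right)$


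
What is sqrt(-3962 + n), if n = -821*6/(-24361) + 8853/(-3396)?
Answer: I*sqrt(753704427217235389)/13788326 ≈ 62.964*I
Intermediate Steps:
n = -66313079/27576652 (n = -4926*(-1/24361) + 8853*(-1/3396) = 4926/24361 - 2951/1132 = -66313079/27576652 ≈ -2.4047)
sqrt(-3962 + n) = sqrt(-3962 - 66313079/27576652) = sqrt(-109325008303/27576652) = I*sqrt(753704427217235389)/13788326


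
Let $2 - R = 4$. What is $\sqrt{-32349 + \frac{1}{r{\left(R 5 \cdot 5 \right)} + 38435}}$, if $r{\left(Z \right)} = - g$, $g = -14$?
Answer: $\frac{10 i \sqrt{478223548283}}{38449} \approx 179.86 i$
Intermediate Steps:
$R = -2$ ($R = 2 - 4 = -2$)
$r{\left(Z \right)} = 14$ ($r{\left(Z \right)} = \left(-1\right) \left(-14\right) = 14$)
$\sqrt{-32349 + \frac{1}{r{\left(R 5 \cdot 5 \right)} + 38435}} = \sqrt{-32349 + \frac{1}{14 + 38435}} = \sqrt{-32349 + \frac{1}{38449}} = \sqrt{- \frac{1243786700}{38449}} = \frac{10 i \sqrt{478223548283}}{38449}$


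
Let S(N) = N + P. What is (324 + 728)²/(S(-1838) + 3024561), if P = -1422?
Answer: 1106704/3021301 ≈ 0.36630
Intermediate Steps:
S(N) = -1422 + N (S(N) = N - 1422 = -1422 + N)
(324 + 728)²/(S(-1838) + 3024561) = (324 + 728)²/((-1422 - 1838) + 3024561) = 1052²/(-3260 + 3024561) = 1106704/3021301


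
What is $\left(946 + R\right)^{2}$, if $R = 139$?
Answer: $1177225$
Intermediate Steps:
$\left(946 + R\right)^{2} = \left(946 + 139\right)^{2} = 1085^{2} = 1177225$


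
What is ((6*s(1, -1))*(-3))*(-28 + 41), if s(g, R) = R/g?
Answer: 234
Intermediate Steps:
((6*s(1, -1))*(-3))*(-28 + 41) = ((6*(-1/1))*(-3))*(-28 + 41) = ((6*(-1*1))*(-3))*13 = ((6*(-1))*(-3))*13 = -6*(-3)*13 = 18*13 = 234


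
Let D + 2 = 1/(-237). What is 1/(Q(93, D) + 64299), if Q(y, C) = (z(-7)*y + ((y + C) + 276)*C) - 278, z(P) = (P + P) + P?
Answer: 56169/3444982942 ≈ 1.6305e-5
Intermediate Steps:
D = -475/237 (D = -2 + 1/(-237) = -2 - 1/237 = -475/237 ≈ -2.0042)
z(P) = 3*P (z(P) = 2*P + P = 3*P)
Q(y, C) = -278 - 21*y + C*(276 + C + y) (Q(y, C) = ((3*(-7))*y + ((y + C) + 276)*C) - 278 = (-21*y + ((C + y) + 276)*C) - 278 = (-21*y + (276 + C + y)*C) - 278 = (-21*y + C*(276 + C + y)) - 278 = -278 - 21*y + C*(276 + C + y))
1/(Q(93, D) + 64299) = 1/((-278 + (-475/237)² - 21*93 + 276*(-475/237) - 475/237*93) + 64299) = 1/((-278 + 225625/56169 - 1953 - 43700/79 - 14725/79) + 64299) = 1/(-166627589/56169 + 64299) = 1/(3444982942/56169) = 56169/3444982942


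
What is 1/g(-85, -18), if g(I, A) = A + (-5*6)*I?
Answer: 1/2532 ≈ 0.00039494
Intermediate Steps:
g(I, A) = A - 30*I
1/g(-85, -18) = 1/(-18 - 30*(-85)) = 1/(-18 + 2550) = 1/2532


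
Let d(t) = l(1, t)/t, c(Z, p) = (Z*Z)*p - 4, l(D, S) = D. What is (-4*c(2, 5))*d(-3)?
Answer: 64/3 ≈ 21.333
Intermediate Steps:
c(Z, p) = -4 + p*Z² (c(Z, p) = Z²*p - 4 = p*Z² - 4 = -4 + p*Z²)
d(t) = 1/t
(-4*c(2, 5))*d(-3) = -4*(-4 + 5*2²)/(-3) = -4*(-4 + 5*4)*(-⅓) = -4*(-4 + 20)*(-⅓) = -4*16*(-⅓) = -64*(-⅓) = 64/3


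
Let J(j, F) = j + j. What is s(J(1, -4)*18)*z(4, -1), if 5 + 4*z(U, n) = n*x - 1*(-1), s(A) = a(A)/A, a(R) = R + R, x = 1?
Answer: -5/2 ≈ -2.5000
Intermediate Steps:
J(j, F) = 2*j
a(R) = 2*R
s(A) = 2 (s(A) = (2*A)/A = 2)
z(U, n) = -1 + n/4 (z(U, n) = -5/4 + (n*1 - 1*(-1))/4 = -5/4 + (n + 1)/4 = -5/4 + (1 + n)/4 = -5/4 + (1/4 + n/4) = -1 + n/4)
s(J(1, -4)*18)*z(4, -1) = 2*(-1 + (1/4)*(-1)) = 2*(-1 - 1/4) = 2*(-5/4) = -5/2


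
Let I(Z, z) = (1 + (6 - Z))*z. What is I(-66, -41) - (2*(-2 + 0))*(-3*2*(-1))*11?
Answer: -2729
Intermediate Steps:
I(Z, z) = z*(7 - Z) (I(Z, z) = (7 - Z)*z = z*(7 - Z))
I(-66, -41) - (2*(-2 + 0))*(-3*2*(-1))*11 = -41*(7 - 1*(-66)) - (2*(-2 + 0))*(-3*2*(-1))*11 = -41*(7 + 66) - (2*(-2))*(-6*(-1))*11 = -41*73 - (-4*6)*11 = -2993 - (-24)*11 = -2993 - 1*(-264) = -2993 + 264 = -2729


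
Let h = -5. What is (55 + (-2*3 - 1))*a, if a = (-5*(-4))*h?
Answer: -4800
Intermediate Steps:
a = -100 (a = -5*(-4)*(-5) = 20*(-5) = -100)
(55 + (-2*3 - 1))*a = (55 + (-2*3 - 1))*(-100) = (55 + (-6 - 1))*(-100) = (55 - 7)*(-100) = 48*(-100) = -4800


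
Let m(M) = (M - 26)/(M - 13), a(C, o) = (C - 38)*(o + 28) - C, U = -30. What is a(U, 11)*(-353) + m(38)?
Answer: 23139162/25 ≈ 9.2557e+5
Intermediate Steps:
a(C, o) = -C + (-38 + C)*(28 + o) (a(C, o) = (-38 + C)*(28 + o) - C = -C + (-38 + C)*(28 + o))
m(M) = (-26 + M)/(-13 + M)
a(U, 11)*(-353) + m(38) = (-1064 - 38*11 + 27*(-30) - 30*11)*(-353) + (-26 + 38)/(-13 + 38) = (-1064 - 418 - 810 - 330)*(-353) + 12/25 = -2622*(-353) + (1/25)*12 = 925566 + 12/25 = 23139162/25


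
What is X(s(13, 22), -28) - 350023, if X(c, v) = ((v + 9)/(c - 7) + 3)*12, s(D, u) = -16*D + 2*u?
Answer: -1049957/3 ≈ -3.4999e+5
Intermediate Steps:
X(c, v) = 36 + 12*(9 + v)/(-7 + c) (X(c, v) = ((9 + v)/(-7 + c) + 3)*12 = (3 + (9 + v)/(-7 + c))*12 = 36 + 12*(9 + v)/(-7 + c))
X(s(13, 22), -28) - 350023 = 12*(-12 - 28 + 3*(-16*13 + 2*22))/(-7 + (-16*13 + 2*22)) - 350023 = 12*(-12 - 28 + 3*(-208 + 44))/(-7 + (-208 + 44)) - 350023 = 12*(-12 - 28 + 3*(-164))/(-7 - 164) - 350023 = 12*(-12 - 28 - 492)/(-171) - 350023 = 12*(-1/171)*(-532) - 350023 = 112/3 - 350023 = -1049957/3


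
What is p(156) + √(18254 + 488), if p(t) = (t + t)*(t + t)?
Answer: 97344 + √18742 ≈ 97481.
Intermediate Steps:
p(t) = 4*t² (p(t) = (2*t)*(2*t) = 4*t²)
p(156) + √(18254 + 488) = 4*156² + √(18254 + 488) = 4*24336 + √18742 = 97344 + √18742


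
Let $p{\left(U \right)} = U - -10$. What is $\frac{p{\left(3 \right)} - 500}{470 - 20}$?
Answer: $- \frac{487}{450} \approx -1.0822$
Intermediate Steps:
$p{\left(U \right)} = 10 + U$ ($p{\left(U \right)} = U + 10 = 10 + U$)
$\frac{p{\left(3 \right)} - 500}{470 - 20} = \frac{\left(10 + 3\right) - 500}{470 - 20} = \frac{13 - 500}{450} = \left(-487\right) \frac{1}{450} = - \frac{487}{450}$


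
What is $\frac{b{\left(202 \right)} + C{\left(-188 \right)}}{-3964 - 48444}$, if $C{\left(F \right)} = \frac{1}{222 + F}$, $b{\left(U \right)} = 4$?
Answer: $- \frac{137}{1781872} \approx -7.6885 \cdot 10^{-5}$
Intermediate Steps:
$\frac{b{\left(202 \right)} + C{\left(-188 \right)}}{-3964 - 48444} = \frac{4 + \frac{1}{222 - 188}}{-3964 - 48444} = \frac{4 + \frac{1}{34}}{-52408} = \left(4 + \frac{1}{34}\right) \left(- \frac{1}{52408}\right) = \frac{137}{34} \left(- \frac{1}{52408}\right) = - \frac{137}{1781872}$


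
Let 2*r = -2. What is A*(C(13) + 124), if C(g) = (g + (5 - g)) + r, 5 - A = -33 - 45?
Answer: 10624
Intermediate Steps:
r = -1 (r = (1/2)*(-2) = -1)
A = 83 (A = 5 - (-33 - 45) = 5 - 1*(-78) = 5 + 78 = 83)
C(g) = 4 (C(g) = (g + (5 - g)) - 1 = 5 - 1 = 4)
A*(C(13) + 124) = 83*(4 + 124) = 83*128 = 10624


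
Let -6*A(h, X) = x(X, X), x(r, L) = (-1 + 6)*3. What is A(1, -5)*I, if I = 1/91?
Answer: -5/182 ≈ -0.027473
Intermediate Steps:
x(r, L) = 15 (x(r, L) = 5*3 = 15)
A(h, X) = -5/2 (A(h, X) = -⅙*15 = -5/2)
I = 1/91 ≈ 0.010989
A(1, -5)*I = -5/2*1/91 = -5/182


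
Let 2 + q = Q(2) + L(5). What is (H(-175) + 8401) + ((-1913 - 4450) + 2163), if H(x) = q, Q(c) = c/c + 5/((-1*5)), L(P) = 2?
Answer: 4201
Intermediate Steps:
Q(c) = 0 (Q(c) = 1 + 5/(-5) = 1 + 5*(-⅕) = 1 - 1 = 0)
q = 0 (q = -2 + (0 + 2) = -2 + 2 = 0)
H(x) = 0
(H(-175) + 8401) + ((-1913 - 4450) + 2163) = (0 + 8401) + ((-1913 - 4450) + 2163) = 8401 + (-6363 + 2163) = 8401 - 4200 = 4201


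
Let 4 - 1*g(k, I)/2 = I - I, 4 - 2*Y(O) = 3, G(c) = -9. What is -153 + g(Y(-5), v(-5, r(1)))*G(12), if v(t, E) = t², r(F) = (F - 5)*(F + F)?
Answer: -225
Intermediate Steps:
r(F) = 2*F*(-5 + F) (r(F) = (-5 + F)*(2*F) = 2*F*(-5 + F))
Y(O) = ½ (Y(O) = 2 - ½*3 = 2 - 3/2 = ½)
g(k, I) = 8 (g(k, I) = 8 - 2*(I - I) = 8 - 2*0 = 8 + 0 = 8)
-153 + g(Y(-5), v(-5, r(1)))*G(12) = -153 + 8*(-9) = -153 - 72 = -225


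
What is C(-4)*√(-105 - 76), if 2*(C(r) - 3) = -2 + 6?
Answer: 5*I*√181 ≈ 67.268*I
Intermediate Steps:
C(r) = 5 (C(r) = 3 + (-2 + 6)/2 = 3 + (½)*4 = 3 + 2 = 5)
C(-4)*√(-105 - 76) = 5*√(-105 - 76) = 5*√(-181) = 5*(I*√181) = 5*I*√181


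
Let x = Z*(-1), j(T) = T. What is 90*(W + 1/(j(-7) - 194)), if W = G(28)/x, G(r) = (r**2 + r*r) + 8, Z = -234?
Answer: 527570/871 ≈ 605.71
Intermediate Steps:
G(r) = 8 + 2*r**2 (G(r) = (r**2 + r**2) + 8 = 2*r**2 + 8 = 8 + 2*r**2)
x = 234 (x = -234*(-1) = 234)
W = 788/117 (W = (8 + 2*28**2)/234 = (8 + 2*784)*(1/234) = (8 + 1568)*(1/234) = 1576*(1/234) = 788/117 ≈ 6.7350)
90*(W + 1/(j(-7) - 194)) = 90*(788/117 + 1/(-7 - 194)) = 90*(788/117 + 1/(-201)) = 90*(788/117 - 1/201) = 90*(52757/7839) = 527570/871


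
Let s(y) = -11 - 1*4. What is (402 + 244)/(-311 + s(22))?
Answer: -323/163 ≈ -1.9816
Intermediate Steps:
s(y) = -15 (s(y) = -11 - 4 = -15)
(402 + 244)/(-311 + s(22)) = (402 + 244)/(-311 - 15) = 646/(-326) = 646*(-1/326) = -323/163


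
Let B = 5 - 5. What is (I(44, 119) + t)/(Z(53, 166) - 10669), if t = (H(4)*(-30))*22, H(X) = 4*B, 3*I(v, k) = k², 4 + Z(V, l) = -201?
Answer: -14161/32622 ≈ -0.43409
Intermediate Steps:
Z(V, l) = -205 (Z(V, l) = -4 - 201 = -205)
B = 0
I(v, k) = k²/3
H(X) = 0 (H(X) = 4*0 = 0)
t = 0 (t = (0*(-30))*22 = 0*22 = 0)
(I(44, 119) + t)/(Z(53, 166) - 10669) = ((⅓)*119² + 0)/(-205 - 10669) = ((⅓)*14161 + 0)/(-10874) = (14161/3 + 0)*(-1/10874) = (14161/3)*(-1/10874) = -14161/32622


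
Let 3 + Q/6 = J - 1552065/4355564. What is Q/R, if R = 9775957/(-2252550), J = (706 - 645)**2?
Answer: -54711403807067775/10644951593687 ≈ -5139.7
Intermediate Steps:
J = 3721 (J = 61**2 = 3721)
Q = 48577304661/2177782 (Q = -18 + 6*(3721 - 1552065/4355564) = -18 + 6*(16205501579/4355564) = -18 + 48616504737/2177782 = 48577304661/2177782 ≈ 22306.)
R = -9775957/2252550 (R = 9775957*(-1/2252550) = -9775957/2252550 ≈ -4.3400)
Q/R = 48577304661/(2177782*(-9775957/2252550)) = (48577304661/2177782)*(-2252550/9775957) = -54711403807067775/10644951593687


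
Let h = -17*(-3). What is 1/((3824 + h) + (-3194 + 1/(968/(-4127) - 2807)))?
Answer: 11585457/7889692090 ≈ 0.0014684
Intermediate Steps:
h = 51
1/((3824 + h) + (-3194 + 1/(968/(-4127) - 2807))) = 1/((3824 + 51) + (-3194 + 1/(968/(-4127) - 2807))) = 1/(3875 + (-3194 + 1/(968*(-1/4127) - 2807))) = 1/(3875 + (-3194 + 1/(-968/4127 - 2807))) = 1/(3875 + (-3194 + 1/(-11585457/4127))) = 1/(3875 + (-3194 - 4127/11585457)) = 1/(3875 - 37003953785/11585457) = 1/(7889692090/11585457) = 11585457/7889692090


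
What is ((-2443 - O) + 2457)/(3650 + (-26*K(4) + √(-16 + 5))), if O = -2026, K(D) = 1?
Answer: 7392960/13133387 - 2040*I*√11/13133387 ≈ 0.56291 - 0.00051517*I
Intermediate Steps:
((-2443 - O) + 2457)/(3650 + (-26*K(4) + √(-16 + 5))) = ((-2443 - 1*(-2026)) + 2457)/(3650 + (-26*1 + √(-16 + 5))) = ((-2443 + 2026) + 2457)/(3650 + (-26 + √(-11))) = (-417 + 2457)/(3650 + (-26 + I*√11)) = 2040/(3624 + I*√11)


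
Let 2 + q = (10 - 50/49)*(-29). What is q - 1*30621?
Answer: -1513287/49 ≈ -30883.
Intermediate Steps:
q = -12858/49 (q = -2 + (10 - 50/49)*(-29) = -2 + (440/49)*(-29) = -2 - 12760/49 = -12858/49 ≈ -262.41)
q - 1*30621 = -12858/49 - 1*30621 = -12858/49 - 30621 = -1513287/49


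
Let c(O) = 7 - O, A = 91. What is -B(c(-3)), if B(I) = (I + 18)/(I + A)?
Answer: -28/101 ≈ -0.27723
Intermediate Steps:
B(I) = (18 + I)/(91 + I) (B(I) = (I + 18)/(I + 91) = (18 + I)/(91 + I))
-B(c(-3)) = -(18 + (7 - 1*(-3)))/(91 + (7 - 1*(-3))) = -(18 + (7 + 3))/(91 + (7 + 3)) = -(18 + 10)/(91 + 10) = -28/101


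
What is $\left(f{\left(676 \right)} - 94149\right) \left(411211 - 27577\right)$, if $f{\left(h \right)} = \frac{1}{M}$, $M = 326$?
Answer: $- \frac{5887357275141}{163} \approx -3.6119 \cdot 10^{10}$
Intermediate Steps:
$f{\left(h \right)} = \frac{1}{326}$
$\left(f{\left(676 \right)} - 94149\right) \left(411211 - 27577\right) = \left(\frac{1}{326} - 94149\right) \left(411211 - 27577\right) = \left(- \frac{30692573}{326}\right) 383634 = - \frac{5887357275141}{163}$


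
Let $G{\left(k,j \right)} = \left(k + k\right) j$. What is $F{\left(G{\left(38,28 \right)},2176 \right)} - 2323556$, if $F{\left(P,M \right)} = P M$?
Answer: $2306972$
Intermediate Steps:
$G{\left(k,j \right)} = 2 j k$ ($G{\left(k,j \right)} = 2 k j = 2 j k$)
$F{\left(P,M \right)} = M P$
$F{\left(G{\left(38,28 \right)},2176 \right)} - 2323556 = 2176 \cdot 2 \cdot 28 \cdot 38 - 2323556 = 2176 \cdot 2128 - 2323556 = 4630528 - 2323556 = 2306972$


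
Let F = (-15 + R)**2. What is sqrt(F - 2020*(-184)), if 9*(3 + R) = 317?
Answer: sqrt(30130105)/9 ≈ 609.90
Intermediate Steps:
R = 290/9 (R = -3 + (1/9)*317 = -3 + 317/9 = 290/9 ≈ 32.222)
F = 24025/81 (F = (-15 + 290/9)**2 = (155/9)**2 = 24025/81 ≈ 296.60)
sqrt(F - 2020*(-184)) = sqrt(24025/81 - 2020*(-184)) = sqrt(24025/81 + 371680) = sqrt(30130105/81) = sqrt(30130105)/9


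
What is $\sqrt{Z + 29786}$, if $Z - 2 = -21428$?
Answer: $2 \sqrt{2090} \approx 91.433$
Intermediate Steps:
$Z = -21426$ ($Z = 2 - 21428 = -21426$)
$\sqrt{Z + 29786} = \sqrt{-21426 + 29786} = \sqrt{8360} = 2 \sqrt{2090}$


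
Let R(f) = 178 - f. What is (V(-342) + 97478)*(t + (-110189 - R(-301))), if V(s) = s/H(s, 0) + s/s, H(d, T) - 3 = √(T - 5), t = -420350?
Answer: 4779162*(-10831*√5 + 32455*I)/(√5 - 3*I) ≈ -5.1724e+10 - 2.9006e+7*I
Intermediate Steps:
H(d, T) = 3 + √(-5 + T) (H(d, T) = 3 + √(T - 5) = 3 + √(-5 + T))
V(s) = 1 + s/(3 + I*√5) (V(s) = s/(3 + √(-5 + 0)) + s/s = s/(3 + √(-5)) + 1 = s/(3 + I*√5) + 1 = 1 + s/(3 + I*√5))
(V(-342) + 97478)*(t + (-110189 - R(-301))) = ((1 + (3/14)*(-342) - 1/14*I*(-342)*√5) + 97478)*(-420350 + (-110189 - (178 - 1*(-301)))) = ((1 - 513/7 + 171*I*√5/7) + 97478)*(-420350 + (-110189 - (178 + 301))) = ((-506/7 + 171*I*√5/7) + 97478)*(-420350 + (-110189 - 1*479)) = (681840/7 + 171*I*√5/7)*(-420350 + (-110189 - 479)) = (681840/7 + 171*I*√5/7)*(-420350 - 110668) = (681840/7 + 171*I*√5/7)*(-531018) = -362069313120/7 - 90804078*I*√5/7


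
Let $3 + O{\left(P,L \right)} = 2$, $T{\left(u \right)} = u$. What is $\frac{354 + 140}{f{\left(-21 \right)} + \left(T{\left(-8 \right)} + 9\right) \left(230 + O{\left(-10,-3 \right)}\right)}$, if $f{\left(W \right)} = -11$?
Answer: $\frac{247}{109} \approx 2.2661$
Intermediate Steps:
$O{\left(P,L \right)} = -1$ ($O{\left(P,L \right)} = -3 + 2 = -1$)
$\frac{354 + 140}{f{\left(-21 \right)} + \left(T{\left(-8 \right)} + 9\right) \left(230 + O{\left(-10,-3 \right)}\right)} = \frac{354 + 140}{-11 + \left(-8 + 9\right) \left(230 - 1\right)} = \frac{494}{-11 + 1 \cdot 229} = \frac{494}{-11 + 229} = \frac{494}{218} = 494 \cdot \frac{1}{218} = \frac{247}{109}$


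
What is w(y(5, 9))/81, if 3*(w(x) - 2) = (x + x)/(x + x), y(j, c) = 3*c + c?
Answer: 7/243 ≈ 0.028807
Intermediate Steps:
y(j, c) = 4*c
w(x) = 7/3 (w(x) = 2 + ((x + x)/(x + x))/3 = 2 + ((2*x)/((2*x)))/3 = 2 + ((2*x)*(1/(2*x)))/3 = 2 + (1/3)*1 = 2 + 1/3 = 7/3)
w(y(5, 9))/81 = (7/3)/81 = (7/3)*(1/81) = 7/243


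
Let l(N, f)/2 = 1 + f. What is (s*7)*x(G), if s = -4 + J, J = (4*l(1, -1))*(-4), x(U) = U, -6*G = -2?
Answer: -28/3 ≈ -9.3333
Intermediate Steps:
G = ⅓ (G = -⅙*(-2) = ⅓ ≈ 0.33333)
l(N, f) = 2 + 2*f (l(N, f) = 2*(1 + f) = 2 + 2*f)
J = 0 (J = (4*(2 + 2*(-1)))*(-4) = (4*(2 - 2))*(-4) = (4*0)*(-4) = 0*(-4) = 0)
s = -4 (s = -4 + 0 = -4)
(s*7)*x(G) = -4*7*(⅓) = -28*⅓ = -28/3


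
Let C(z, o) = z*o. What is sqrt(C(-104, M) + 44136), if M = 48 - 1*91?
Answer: 28*sqrt(62) ≈ 220.47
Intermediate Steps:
M = -43 (M = 48 - 91 = -43)
C(z, o) = o*z
sqrt(C(-104, M) + 44136) = sqrt(-43*(-104) + 44136) = sqrt(4472 + 44136) = sqrt(48608) = 28*sqrt(62)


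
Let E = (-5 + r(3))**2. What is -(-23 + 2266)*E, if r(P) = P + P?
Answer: -2243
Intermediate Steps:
r(P) = 2*P
E = 1 (E = (-5 + 2*3)**2 = (-5 + 6)**2 = 1**2 = 1)
-(-23 + 2266)*E = -(-23 + 2266) = -2243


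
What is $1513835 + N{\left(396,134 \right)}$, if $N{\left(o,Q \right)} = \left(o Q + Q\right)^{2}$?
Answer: $2831541039$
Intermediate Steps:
$N{\left(o,Q \right)} = \left(Q + Q o\right)^{2}$ ($N{\left(o,Q \right)} = \left(Q o + Q\right)^{2} = \left(Q + Q o\right)^{2}$)
$1513835 + N{\left(396,134 \right)} = 1513835 + 134^{2} \left(1 + 396\right)^{2} = 1513835 + 17956 \cdot 397^{2} = 1513835 + 17956 \cdot 157609 = 1513835 + 2830027204 = 2831541039$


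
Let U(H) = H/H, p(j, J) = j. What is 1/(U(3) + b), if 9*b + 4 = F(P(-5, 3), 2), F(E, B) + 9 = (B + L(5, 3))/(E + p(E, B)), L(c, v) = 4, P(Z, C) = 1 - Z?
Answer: -18/7 ≈ -2.5714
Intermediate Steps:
F(E, B) = -9 + (4 + B)/(2*E) (F(E, B) = -9 + (B + 4)/(E + E) = -9 + (4 + B)/((2*E)) = -9 + (4 + B)*(1/(2*E)) = -9 + (4 + B)/(2*E))
b = -25/18 (b = -4/9 + ((4 + 2 - 18*(1 - 1*(-5)))/(2*(1 - 1*(-5))))/9 = -4/9 + ((4 + 2 - 18*(1 + 5))/(2*(1 + 5)))/9 = -4/9 + ((½)*(4 + 2 - 18*6)/6)/9 = -4/9 + ((½)*(⅙)*(4 + 2 - 108))/9 = -4/9 + ((½)*(⅙)*(-102))/9 = -4/9 + (⅑)*(-17/2) = -4/9 - 17/18 = -25/18 ≈ -1.3889)
U(H) = 1
1/(U(3) + b) = 1/(1 - 25/18) = 1/(-7/18) = -18/7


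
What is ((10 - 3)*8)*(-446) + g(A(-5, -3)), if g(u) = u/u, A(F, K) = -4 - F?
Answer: -24975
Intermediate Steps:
g(u) = 1
((10 - 3)*8)*(-446) + g(A(-5, -3)) = ((10 - 3)*8)*(-446) + 1 = (7*8)*(-446) + 1 = 56*(-446) + 1 = -24976 + 1 = -24975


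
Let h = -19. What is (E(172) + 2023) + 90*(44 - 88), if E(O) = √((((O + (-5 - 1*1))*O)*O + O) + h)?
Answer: -1937 + √4911097 ≈ 279.10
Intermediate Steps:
E(O) = √(-19 + O + O²*(-6 + O)) (E(O) = √((((O + (-5 - 1*1))*O)*O + O) - 19) = √((((O + (-5 - 1))*O)*O + O) - 19) = √((((O - 6)*O)*O + O) - 19) = √((((-6 + O)*O)*O + O) - 19) = √(((O*(-6 + O))*O + O) - 19) = √((O²*(-6 + O) + O) - 19) = √((O + O²*(-6 + O)) - 19) = √(-19 + O + O²*(-6 + O)))
(E(172) + 2023) + 90*(44 - 88) = (√(-19 + 172 + 172³ - 6*172²) + 2023) + 90*(44 - 88) = (√(-19 + 172 + 5088448 - 6*29584) + 2023) + 90*(-44) = (√(-19 + 172 + 5088448 - 177504) + 2023) - 3960 = (√4911097 + 2023) - 3960 = (2023 + √4911097) - 3960 = -1937 + √4911097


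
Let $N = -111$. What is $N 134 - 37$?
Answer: $-14911$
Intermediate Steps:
$N 134 - 37 = \left(-111\right) 134 - 37 = -14874 - 37 = -14911$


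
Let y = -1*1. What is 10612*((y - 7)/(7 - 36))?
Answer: 84896/29 ≈ 2927.4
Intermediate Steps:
y = -1
10612*((y - 7)/(7 - 36)) = 10612*((-1 - 7)/(7 - 36)) = 10612*(-8/(-29)) = 10612*(-8*(-1/29)) = 10612*(8/29) = 84896/29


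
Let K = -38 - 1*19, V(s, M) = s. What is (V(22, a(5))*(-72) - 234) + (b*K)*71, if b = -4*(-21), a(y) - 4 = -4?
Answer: -341766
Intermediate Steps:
a(y) = 0 (a(y) = 4 - 4 = 0)
b = 84
K = -57 (K = -38 - 19 = -57)
(V(22, a(5))*(-72) - 234) + (b*K)*71 = (22*(-72) - 234) + (84*(-57))*71 = (-1584 - 234) - 4788*71 = -1818 - 339948 = -341766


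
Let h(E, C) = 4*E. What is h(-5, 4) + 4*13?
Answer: 32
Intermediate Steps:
h(-5, 4) + 4*13 = 4*(-5) + 4*13 = -20 + 52 = 32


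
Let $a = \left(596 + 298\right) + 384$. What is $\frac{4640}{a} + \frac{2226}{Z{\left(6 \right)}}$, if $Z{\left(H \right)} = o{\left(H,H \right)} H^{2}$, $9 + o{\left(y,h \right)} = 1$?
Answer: $- \frac{41903}{10224} \approx -4.0985$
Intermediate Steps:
$a = 1278$ ($a = 894 + 384 = 1278$)
$o{\left(y,h \right)} = -8$ ($o{\left(y,h \right)} = -9 + 1 = -8$)
$Z{\left(H \right)} = - 8 H^{2}$
$\frac{4640}{a} + \frac{2226}{Z{\left(6 \right)}} = \frac{4640}{1278} + \frac{2226}{\left(-8\right) 6^{2}} = 4640 \cdot \frac{1}{1278} + \frac{2226}{\left(-8\right) 36} = \frac{2320}{639} + \frac{2226}{-288} = \frac{2320}{639} + 2226 \left(- \frac{1}{288}\right) = \frac{2320}{639} - \frac{371}{48} = - \frac{41903}{10224}$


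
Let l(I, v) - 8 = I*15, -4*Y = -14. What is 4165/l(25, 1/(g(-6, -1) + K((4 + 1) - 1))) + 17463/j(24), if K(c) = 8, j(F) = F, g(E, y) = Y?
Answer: 2262763/3064 ≈ 738.50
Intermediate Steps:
Y = 7/2 (Y = -1/4*(-14) = 7/2 ≈ 3.5000)
g(E, y) = 7/2
l(I, v) = 8 + 15*I (l(I, v) = 8 + I*15 = 8 + 15*I)
4165/l(25, 1/(g(-6, -1) + K((4 + 1) - 1))) + 17463/j(24) = 4165/(8 + 15*25) + 17463/24 = 4165/(8 + 375) + 17463*(1/24) = 4165/383 + 5821/8 = 2262763/3064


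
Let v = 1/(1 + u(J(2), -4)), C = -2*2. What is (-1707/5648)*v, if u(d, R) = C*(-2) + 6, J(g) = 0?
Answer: -569/28240 ≈ -0.020149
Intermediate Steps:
C = -4
u(d, R) = 14 (u(d, R) = -4*(-2) + 6 = 8 + 6 = 14)
v = 1/15 (v = 1/(1 + 14) = 1/15 ≈ 0.066667)
(-1707/5648)*v = -1707/5648*(1/15) = -1707*1/5648*(1/15) = -1707/5648*1/15 = -569/28240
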